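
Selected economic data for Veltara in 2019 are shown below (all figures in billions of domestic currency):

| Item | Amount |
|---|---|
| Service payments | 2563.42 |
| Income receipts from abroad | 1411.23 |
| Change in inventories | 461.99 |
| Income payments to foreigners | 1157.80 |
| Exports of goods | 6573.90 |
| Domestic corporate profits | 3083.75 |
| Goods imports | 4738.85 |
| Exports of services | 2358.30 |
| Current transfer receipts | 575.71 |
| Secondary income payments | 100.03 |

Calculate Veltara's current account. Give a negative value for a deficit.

2359.04

Goods balance = 6573.90 - 4738.85 = 1835.05
Services balance = 2358.30 - 2563.42 = -205.12
Trade balance (goods + services) = 1835.05 + (-205.12) = 1629.93
Net primary income = 1411.23 - 1157.80 = 253.43
Net secondary income = 575.71 - 100.03 = 475.68
Current account = 1629.93 + 253.43 + 475.68 = 2359.04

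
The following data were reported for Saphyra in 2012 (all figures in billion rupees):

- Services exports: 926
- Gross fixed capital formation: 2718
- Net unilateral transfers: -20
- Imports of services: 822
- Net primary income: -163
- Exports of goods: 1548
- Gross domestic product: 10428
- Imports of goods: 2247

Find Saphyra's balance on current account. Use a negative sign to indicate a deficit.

Goods balance = 1548 - 2247 = -699
Services balance = 926 - 822 = 104
Trade balance (goods + services) = -699 + 104 = -595
Net primary income = -163
Net secondary income = -20
Current account = -595 + (-163) + (-20) = -778

-778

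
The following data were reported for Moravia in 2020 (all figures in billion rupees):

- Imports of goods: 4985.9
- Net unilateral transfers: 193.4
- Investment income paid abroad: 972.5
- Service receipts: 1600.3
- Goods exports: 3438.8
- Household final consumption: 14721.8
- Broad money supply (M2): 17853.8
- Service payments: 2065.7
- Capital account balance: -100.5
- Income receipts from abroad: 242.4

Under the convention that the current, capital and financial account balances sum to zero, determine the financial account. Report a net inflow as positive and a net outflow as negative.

Goods balance = 3438.8 - 4985.9 = -1547.1
Services balance = 1600.3 - 2065.7 = -465.4
Trade balance (goods + services) = -1547.1 + (-465.4) = -2012.5
Net primary income = 242.4 - 972.5 = -730.1
Net secondary income = 193.4
Current account = -2012.5 + (-730.1) + 193.4 = -2549.2
Financial account = -(-2549.2 + (-100.5)) = 2649.7

2649.7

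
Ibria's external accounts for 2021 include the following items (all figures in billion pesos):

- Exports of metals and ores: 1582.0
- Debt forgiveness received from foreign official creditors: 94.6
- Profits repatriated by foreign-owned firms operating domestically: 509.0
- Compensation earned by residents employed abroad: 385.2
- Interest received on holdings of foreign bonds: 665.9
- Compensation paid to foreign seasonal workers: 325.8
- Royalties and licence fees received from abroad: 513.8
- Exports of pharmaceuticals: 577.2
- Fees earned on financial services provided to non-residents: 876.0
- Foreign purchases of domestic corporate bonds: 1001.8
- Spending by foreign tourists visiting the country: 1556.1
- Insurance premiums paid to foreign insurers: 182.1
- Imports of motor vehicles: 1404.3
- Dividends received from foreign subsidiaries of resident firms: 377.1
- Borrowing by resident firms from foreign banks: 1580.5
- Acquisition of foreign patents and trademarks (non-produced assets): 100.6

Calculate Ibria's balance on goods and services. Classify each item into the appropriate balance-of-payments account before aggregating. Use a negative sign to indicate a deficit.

3518.7

Goods: -1404.3 + 577.2 + 1582.0 = 754.9
Services: 876.0 + 513.8 + 1556.1 - 182.1 = 2763.8
Trade balance = 754.9 + 2763.8 = 3518.7
(Excluded from the trade balance — capital account: debt forgiveness received from foreign official creditors 94.6, acquisition of foreign patents and trademarks (non-produced assets) 100.6; primary income: profits repatriated by foreign-owned firms operating domestically 509.0, compensation earned by residents employed abroad 385.2, interest received on holdings of foreign bonds 665.9, compensation paid to foreign seasonal workers 325.8, dividends received from foreign subsidiaries of resident firms 377.1; financial account: foreign purchases of domestic corporate bonds 1001.8, borrowing by resident firms from foreign banks 1580.5.)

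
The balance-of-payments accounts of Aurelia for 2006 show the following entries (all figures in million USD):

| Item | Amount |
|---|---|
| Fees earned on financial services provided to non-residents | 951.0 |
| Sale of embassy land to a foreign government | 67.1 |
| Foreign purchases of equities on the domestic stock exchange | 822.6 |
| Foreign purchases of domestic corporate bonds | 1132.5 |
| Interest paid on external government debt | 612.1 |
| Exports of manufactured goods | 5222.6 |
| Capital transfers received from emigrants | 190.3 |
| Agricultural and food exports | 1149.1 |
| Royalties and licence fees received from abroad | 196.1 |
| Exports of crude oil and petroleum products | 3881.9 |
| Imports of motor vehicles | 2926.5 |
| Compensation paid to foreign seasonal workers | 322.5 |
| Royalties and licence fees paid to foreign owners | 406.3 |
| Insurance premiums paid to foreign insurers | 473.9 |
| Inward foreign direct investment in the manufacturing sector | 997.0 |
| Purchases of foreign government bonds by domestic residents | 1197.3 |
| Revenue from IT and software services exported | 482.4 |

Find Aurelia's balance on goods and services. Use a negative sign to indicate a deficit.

Goods: 3881.9 + 5222.6 - 2926.5 + 1149.1 = 7327.1
Services: 951.0 + 482.4 - 473.9 + 196.1 - 406.3 = 749.3
Trade balance = 7327.1 + 749.3 = 8076.4
(Excluded from the trade balance — capital account: sale of embassy land to a foreign government 67.1, capital transfers received from emigrants 190.3; financial account: foreign purchases of equities on the domestic stock exchange 822.6, foreign purchases of domestic corporate bonds 1132.5, inward foreign direct investment in the manufacturing sector 997.0, purchases of foreign government bonds by domestic residents 1197.3; primary income: interest paid on external government debt 612.1, compensation paid to foreign seasonal workers 322.5.)

8076.4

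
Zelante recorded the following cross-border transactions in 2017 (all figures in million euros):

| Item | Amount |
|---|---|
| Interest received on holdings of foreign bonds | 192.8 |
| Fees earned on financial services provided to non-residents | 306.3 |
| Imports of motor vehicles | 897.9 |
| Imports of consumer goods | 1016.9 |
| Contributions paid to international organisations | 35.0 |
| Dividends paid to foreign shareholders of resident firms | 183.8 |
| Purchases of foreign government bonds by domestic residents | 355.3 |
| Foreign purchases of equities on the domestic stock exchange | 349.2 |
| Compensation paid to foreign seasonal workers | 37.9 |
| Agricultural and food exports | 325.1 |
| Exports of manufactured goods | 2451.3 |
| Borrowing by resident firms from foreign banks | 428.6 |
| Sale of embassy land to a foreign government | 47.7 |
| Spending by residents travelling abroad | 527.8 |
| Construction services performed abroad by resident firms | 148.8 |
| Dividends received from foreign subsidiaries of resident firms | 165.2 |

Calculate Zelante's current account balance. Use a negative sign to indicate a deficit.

Goods: 2451.3 + 325.1 - 897.9 - 1016.9 = 861.6
Services: 306.3 - 527.8 + 148.8 = -72.7
Primary income: -183.8 - 37.9 + 192.8 + 165.2 = 136.3
Secondary income: -35.0
Current account = 861.6 + (-72.7) + 136.3 + (-35.0) = 890.2
(Excluded from the current account — financial account: purchases of foreign government bonds by domestic residents 355.3, foreign purchases of equities on the domestic stock exchange 349.2, borrowing by resident firms from foreign banks 428.6; capital account: sale of embassy land to a foreign government 47.7.)

890.2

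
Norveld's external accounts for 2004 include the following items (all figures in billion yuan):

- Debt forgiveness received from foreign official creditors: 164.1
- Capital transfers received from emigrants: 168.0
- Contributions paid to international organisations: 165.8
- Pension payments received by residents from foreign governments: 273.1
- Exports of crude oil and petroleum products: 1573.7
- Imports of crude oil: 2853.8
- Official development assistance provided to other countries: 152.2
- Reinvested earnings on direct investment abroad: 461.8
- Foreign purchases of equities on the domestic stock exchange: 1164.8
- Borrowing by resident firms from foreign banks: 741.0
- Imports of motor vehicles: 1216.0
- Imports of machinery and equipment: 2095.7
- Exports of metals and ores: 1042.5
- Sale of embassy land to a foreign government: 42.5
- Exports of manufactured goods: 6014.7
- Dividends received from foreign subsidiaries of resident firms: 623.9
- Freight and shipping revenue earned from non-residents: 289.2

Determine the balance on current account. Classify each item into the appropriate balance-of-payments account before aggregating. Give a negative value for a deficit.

Goods: -2095.7 - 1216.0 - 2853.8 + 6014.7 + 1573.7 + 1042.5 = 2465.4
Services: 289.2
Primary income: 461.8 + 623.9 = 1085.7
Secondary income: -152.2 - 165.8 + 273.1 = -44.9
Current account = 2465.4 + 289.2 + 1085.7 + (-44.9) = 3795.4
(Excluded from the current account — capital account: debt forgiveness received from foreign official creditors 164.1, capital transfers received from emigrants 168.0, sale of embassy land to a foreign government 42.5; financial account: foreign purchases of equities on the domestic stock exchange 1164.8, borrowing by resident firms from foreign banks 741.0.)

3795.4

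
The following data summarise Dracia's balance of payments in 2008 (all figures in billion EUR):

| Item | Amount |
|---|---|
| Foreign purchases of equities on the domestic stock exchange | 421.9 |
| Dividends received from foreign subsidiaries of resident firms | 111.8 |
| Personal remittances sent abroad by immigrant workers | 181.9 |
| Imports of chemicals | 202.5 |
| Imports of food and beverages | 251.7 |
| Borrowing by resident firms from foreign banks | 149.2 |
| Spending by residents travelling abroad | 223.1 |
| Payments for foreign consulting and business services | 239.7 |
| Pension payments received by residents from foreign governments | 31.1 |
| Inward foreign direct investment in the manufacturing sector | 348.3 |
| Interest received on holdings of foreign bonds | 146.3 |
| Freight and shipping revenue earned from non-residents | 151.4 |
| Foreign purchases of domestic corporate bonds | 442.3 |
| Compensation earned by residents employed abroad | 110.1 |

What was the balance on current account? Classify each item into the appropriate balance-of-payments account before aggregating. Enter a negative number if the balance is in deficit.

-548.2

Goods: -202.5 - 251.7 = -454.2
Services: -223.1 - 239.7 + 151.4 = -311.4
Primary income: 110.1 + 111.8 + 146.3 = 368.2
Secondary income: -181.9 + 31.1 = -150.8
Current account = (-454.2) + (-311.4) + 368.2 + (-150.8) = -548.2
(Excluded from the current account — financial account: foreign purchases of equities on the domestic stock exchange 421.9, borrowing by resident firms from foreign banks 149.2, inward foreign direct investment in the manufacturing sector 348.3, foreign purchases of domestic corporate bonds 442.3.)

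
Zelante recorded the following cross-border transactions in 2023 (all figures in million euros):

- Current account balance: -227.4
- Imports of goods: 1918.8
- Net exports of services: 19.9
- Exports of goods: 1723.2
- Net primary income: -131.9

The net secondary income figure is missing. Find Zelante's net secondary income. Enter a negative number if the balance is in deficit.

Current account = goods balance + services balance + net primary income + net secondary income
Sum of the known components = -307.6
Net secondary income = CA - (known components) = -227.4 - (-307.6) = 80.2

80.2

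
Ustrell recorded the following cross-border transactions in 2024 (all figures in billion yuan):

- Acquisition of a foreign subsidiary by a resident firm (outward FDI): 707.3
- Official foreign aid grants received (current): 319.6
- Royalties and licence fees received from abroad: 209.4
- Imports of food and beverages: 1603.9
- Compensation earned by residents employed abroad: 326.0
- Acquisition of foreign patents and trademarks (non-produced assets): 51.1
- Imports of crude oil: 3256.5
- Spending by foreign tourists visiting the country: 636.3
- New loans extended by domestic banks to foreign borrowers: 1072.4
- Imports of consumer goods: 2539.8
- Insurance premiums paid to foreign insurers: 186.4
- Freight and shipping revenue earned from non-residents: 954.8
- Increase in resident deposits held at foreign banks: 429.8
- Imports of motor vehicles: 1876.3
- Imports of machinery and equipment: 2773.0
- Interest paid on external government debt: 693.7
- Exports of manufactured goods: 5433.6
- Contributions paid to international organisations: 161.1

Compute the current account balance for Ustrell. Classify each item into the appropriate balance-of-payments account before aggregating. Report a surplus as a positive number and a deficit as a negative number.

-5211.0

Goods: -1876.3 - 1603.9 - 2539.8 + 5433.6 - 3256.5 - 2773.0 = -6615.9
Services: 636.3 + 954.8 + 209.4 - 186.4 = 1614.1
Primary income: 326.0 - 693.7 = -367.7
Secondary income: 319.6 - 161.1 = 158.5
Current account = (-6615.9) + 1614.1 + (-367.7) + 158.5 = -5211.0
(Excluded from the current account — financial account: acquisition of a foreign subsidiary by a resident firm (outward FDI) 707.3, new loans extended by domestic banks to foreign borrowers 1072.4, increase in resident deposits held at foreign banks 429.8; capital account: acquisition of foreign patents and trademarks (non-produced assets) 51.1.)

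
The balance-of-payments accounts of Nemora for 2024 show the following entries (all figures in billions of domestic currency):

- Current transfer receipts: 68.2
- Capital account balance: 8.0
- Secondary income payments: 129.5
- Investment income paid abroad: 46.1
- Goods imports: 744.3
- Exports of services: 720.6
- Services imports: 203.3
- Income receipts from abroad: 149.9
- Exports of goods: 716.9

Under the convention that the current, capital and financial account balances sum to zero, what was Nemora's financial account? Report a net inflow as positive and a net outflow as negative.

-540.4

Goods balance = 716.9 - 744.3 = -27.4
Services balance = 720.6 - 203.3 = 517.3
Trade balance (goods + services) = -27.4 + 517.3 = 489.9
Net primary income = 149.9 - 46.1 = 103.8
Net secondary income = 68.2 - 129.5 = -61.3
Current account = 489.9 + 103.8 + (-61.3) = 532.4
Financial account = -(532.4 + 8.0) = -540.4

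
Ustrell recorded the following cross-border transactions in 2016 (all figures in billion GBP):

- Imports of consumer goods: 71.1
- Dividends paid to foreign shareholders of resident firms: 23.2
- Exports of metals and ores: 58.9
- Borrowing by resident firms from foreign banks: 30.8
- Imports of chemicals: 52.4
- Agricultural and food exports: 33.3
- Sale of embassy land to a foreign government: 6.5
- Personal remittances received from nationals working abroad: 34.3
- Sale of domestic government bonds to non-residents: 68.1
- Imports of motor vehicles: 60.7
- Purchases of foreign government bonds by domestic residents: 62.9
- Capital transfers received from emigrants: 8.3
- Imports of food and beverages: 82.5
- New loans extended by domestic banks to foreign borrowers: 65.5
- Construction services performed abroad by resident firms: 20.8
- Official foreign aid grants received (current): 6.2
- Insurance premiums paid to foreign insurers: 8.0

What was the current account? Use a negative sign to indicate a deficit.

-144.4

Goods: 33.3 - 52.4 - 82.5 - 60.7 + 58.9 - 71.1 = -174.5
Services: 20.8 - 8.0 = 12.8
Primary income: -23.2
Secondary income: 34.3 + 6.2 = 40.5
Current account = (-174.5) + 12.8 + (-23.2) + 40.5 = -144.4
(Excluded from the current account — financial account: borrowing by resident firms from foreign banks 30.8, sale of domestic government bonds to non-residents 68.1, purchases of foreign government bonds by domestic residents 62.9, new loans extended by domestic banks to foreign borrowers 65.5; capital account: sale of embassy land to a foreign government 6.5, capital transfers received from emigrants 8.3.)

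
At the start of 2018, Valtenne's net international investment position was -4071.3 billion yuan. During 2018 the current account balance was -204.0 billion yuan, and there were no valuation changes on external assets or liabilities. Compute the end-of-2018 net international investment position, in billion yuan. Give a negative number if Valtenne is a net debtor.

-4275.3

With no valuation effects, change in NIIP = current account = -204.0
End-of-year NIIP = -4071.3 + (-204.0) = -4275.3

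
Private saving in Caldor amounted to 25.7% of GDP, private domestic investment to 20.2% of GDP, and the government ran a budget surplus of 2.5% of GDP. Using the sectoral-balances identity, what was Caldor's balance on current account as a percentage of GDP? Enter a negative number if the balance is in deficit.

By the sectoral-balances identity, CA = (S_private - I) + (T - G).
Private balance = 25.7 - 20.2 = 5.5
Government balance (T - G) = 2.5
CA = 5.5 + 2.5 = 8.0

8.0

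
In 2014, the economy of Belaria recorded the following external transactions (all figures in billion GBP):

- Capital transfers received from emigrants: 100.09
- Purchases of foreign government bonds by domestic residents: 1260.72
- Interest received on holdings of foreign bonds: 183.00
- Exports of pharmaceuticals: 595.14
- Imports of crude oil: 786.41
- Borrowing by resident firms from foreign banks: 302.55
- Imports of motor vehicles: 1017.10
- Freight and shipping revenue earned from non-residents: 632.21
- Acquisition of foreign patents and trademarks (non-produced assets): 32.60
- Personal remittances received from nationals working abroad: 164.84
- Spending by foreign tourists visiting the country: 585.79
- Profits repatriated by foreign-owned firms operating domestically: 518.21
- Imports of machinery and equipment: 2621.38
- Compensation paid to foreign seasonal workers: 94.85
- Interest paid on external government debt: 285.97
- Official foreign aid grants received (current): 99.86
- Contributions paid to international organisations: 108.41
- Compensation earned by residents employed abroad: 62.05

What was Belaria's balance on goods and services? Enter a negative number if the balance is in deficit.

-2611.75

Goods: 595.14 - 1017.10 - 786.41 - 2621.38 = -3829.75
Services: 585.79 + 632.21 = 1218.00
Trade balance = -3829.75 + 1218.00 = -2611.75
(Excluded from the trade balance — capital account: capital transfers received from emigrants 100.09, acquisition of foreign patents and trademarks (non-produced assets) 32.60; financial account: purchases of foreign government bonds by domestic residents 1260.72, borrowing by resident firms from foreign banks 302.55; primary income: interest received on holdings of foreign bonds 183.00, profits repatriated by foreign-owned firms operating domestically 518.21, compensation paid to foreign seasonal workers 94.85, interest paid on external government debt 285.97, compensation earned by residents employed abroad 62.05; secondary income: personal remittances received from nationals working abroad 164.84, official foreign aid grants received (current) 99.86, contributions paid to international organisations 108.41.)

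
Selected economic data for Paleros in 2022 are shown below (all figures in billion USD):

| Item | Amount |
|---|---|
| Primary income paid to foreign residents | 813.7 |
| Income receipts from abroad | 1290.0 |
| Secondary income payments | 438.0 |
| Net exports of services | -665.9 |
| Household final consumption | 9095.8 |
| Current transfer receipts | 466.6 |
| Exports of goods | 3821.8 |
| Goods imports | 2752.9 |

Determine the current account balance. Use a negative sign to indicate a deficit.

907.9

Goods balance = 3821.8 - 2752.9 = 1068.9
Services balance = -665.9
Trade balance (goods + services) = 1068.9 + (-665.9) = 403.0
Net primary income = 1290.0 - 813.7 = 476.3
Net secondary income = 466.6 - 438.0 = 28.6
Current account = 403.0 + 476.3 + 28.6 = 907.9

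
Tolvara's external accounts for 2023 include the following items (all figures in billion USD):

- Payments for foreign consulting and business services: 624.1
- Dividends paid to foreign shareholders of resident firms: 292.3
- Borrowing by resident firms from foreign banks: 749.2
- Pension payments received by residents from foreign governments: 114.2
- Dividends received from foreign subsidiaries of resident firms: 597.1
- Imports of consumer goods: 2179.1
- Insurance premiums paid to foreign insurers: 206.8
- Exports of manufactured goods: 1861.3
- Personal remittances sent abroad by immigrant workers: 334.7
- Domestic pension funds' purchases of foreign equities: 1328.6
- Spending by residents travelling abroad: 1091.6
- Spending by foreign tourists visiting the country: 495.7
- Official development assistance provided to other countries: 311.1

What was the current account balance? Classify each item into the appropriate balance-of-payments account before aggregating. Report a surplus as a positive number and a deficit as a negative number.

Goods: 1861.3 - 2179.1 = -317.8
Services: -624.1 + 495.7 - 1091.6 - 206.8 = -1426.8
Primary income: 597.1 - 292.3 = 304.8
Secondary income: -334.7 - 311.1 + 114.2 = -531.6
Current account = (-317.8) + (-1426.8) + 304.8 + (-531.6) = -1971.4
(Excluded from the current account — financial account: borrowing by resident firms from foreign banks 749.2, domestic pension funds' purchases of foreign equities 1328.6.)

-1971.4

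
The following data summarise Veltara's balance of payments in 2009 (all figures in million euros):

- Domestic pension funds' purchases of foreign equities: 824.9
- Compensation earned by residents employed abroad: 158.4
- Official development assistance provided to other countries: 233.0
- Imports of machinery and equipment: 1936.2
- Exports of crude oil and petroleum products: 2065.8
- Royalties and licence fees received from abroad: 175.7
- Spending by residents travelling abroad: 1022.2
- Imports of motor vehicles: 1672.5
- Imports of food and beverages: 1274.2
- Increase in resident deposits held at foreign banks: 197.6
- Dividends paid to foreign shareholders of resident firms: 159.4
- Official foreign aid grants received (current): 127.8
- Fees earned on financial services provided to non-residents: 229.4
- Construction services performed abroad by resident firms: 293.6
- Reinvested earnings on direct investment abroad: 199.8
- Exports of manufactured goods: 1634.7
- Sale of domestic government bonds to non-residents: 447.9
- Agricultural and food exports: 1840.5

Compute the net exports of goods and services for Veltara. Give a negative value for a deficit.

334.6

Goods: 1634.7 - 1936.2 - 1672.5 + 2065.8 - 1274.2 + 1840.5 = 658.1
Services: 175.7 + 293.6 + 229.4 - 1022.2 = -323.5
Trade balance = 658.1 + (-323.5) = 334.6
(Excluded from the trade balance — financial account: domestic pension funds' purchases of foreign equities 824.9, increase in resident deposits held at foreign banks 197.6, sale of domestic government bonds to non-residents 447.9; primary income: compensation earned by residents employed abroad 158.4, dividends paid to foreign shareholders of resident firms 159.4, reinvested earnings on direct investment abroad 199.8; secondary income: official development assistance provided to other countries 233.0, official foreign aid grants received (current) 127.8.)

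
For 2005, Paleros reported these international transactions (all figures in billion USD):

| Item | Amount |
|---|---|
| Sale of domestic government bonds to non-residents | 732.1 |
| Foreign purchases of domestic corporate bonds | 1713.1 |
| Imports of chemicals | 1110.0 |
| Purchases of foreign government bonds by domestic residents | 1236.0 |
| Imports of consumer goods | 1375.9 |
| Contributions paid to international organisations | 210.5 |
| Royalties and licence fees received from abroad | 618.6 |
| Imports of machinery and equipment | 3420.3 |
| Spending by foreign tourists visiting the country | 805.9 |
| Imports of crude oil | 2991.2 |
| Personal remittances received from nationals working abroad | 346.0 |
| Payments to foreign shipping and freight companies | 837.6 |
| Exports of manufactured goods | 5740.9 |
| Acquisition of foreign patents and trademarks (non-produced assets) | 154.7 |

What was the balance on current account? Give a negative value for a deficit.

Goods: -2991.2 - 1110.0 - 1375.9 + 5740.9 - 3420.3 = -3156.5
Services: 805.9 - 837.6 + 618.6 = 586.9
Secondary income: 346.0 - 210.5 = 135.5
Current account = (-3156.5) + 586.9 + 135.5 = -2434.1
(Excluded from the current account — financial account: sale of domestic government bonds to non-residents 732.1, foreign purchases of domestic corporate bonds 1713.1, purchases of foreign government bonds by domestic residents 1236.0; capital account: acquisition of foreign patents and trademarks (non-produced assets) 154.7.)

-2434.1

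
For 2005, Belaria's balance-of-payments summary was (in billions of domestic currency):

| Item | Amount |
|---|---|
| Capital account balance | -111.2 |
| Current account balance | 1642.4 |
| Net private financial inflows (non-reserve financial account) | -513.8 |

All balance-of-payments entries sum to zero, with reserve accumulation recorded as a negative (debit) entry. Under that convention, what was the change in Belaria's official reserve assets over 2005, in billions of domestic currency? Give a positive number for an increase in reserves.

Official reserve transactions balance = -(1642.4 + (-111.2) + (-513.8)) = -1017.4
An accumulation of reserves is recorded as a debit (negative entry), so the change in the stock of reserves is the negative of that balance.
Change in official reserves = -(-1017.4) = 1017.4

1017.4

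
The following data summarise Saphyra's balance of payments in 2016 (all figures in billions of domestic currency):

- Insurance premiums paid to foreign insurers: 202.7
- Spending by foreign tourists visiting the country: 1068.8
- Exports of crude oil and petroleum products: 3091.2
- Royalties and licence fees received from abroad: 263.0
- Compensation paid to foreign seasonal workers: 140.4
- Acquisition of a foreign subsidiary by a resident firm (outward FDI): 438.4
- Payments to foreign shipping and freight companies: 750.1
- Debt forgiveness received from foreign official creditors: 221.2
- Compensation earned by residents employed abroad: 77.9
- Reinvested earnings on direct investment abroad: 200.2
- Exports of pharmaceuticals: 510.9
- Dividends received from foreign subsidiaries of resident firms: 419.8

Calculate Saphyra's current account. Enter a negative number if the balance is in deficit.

4538.6

Goods: 3091.2 + 510.9 = 3602.1
Services: 1068.8 - 750.1 - 202.7 + 263.0 = 379.0
Primary income: -140.4 + 77.9 + 419.8 + 200.2 = 557.5
Current account = 3602.1 + 379.0 + 557.5 = 4538.6
(Excluded from the current account — financial account: acquisition of a foreign subsidiary by a resident firm (outward FDI) 438.4; capital account: debt forgiveness received from foreign official creditors 221.2.)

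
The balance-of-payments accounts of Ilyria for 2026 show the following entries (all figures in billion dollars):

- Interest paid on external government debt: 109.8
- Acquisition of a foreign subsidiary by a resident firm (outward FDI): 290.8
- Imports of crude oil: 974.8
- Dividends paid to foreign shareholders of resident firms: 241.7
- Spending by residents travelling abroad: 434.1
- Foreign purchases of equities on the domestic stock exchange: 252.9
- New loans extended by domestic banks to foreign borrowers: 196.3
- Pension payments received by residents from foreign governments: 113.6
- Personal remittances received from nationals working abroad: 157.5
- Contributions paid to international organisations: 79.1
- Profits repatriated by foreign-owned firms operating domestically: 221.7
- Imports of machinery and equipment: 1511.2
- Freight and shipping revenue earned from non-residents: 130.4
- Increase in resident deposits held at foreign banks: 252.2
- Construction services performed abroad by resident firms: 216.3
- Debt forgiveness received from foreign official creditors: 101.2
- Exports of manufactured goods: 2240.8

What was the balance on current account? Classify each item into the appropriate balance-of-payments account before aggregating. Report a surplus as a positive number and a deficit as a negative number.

-713.8

Goods: -974.8 + 2240.8 - 1511.2 = -245.2
Services: 130.4 + 216.3 - 434.1 = -87.4
Primary income: -109.8 - 241.7 - 221.7 = -573.2
Secondary income: 113.6 - 79.1 + 157.5 = 192.0
Current account = (-245.2) + (-87.4) + (-573.2) + 192.0 = -713.8
(Excluded from the current account — financial account: acquisition of a foreign subsidiary by a resident firm (outward FDI) 290.8, foreign purchases of equities on the domestic stock exchange 252.9, new loans extended by domestic banks to foreign borrowers 196.3, increase in resident deposits held at foreign banks 252.2; capital account: debt forgiveness received from foreign official creditors 101.2.)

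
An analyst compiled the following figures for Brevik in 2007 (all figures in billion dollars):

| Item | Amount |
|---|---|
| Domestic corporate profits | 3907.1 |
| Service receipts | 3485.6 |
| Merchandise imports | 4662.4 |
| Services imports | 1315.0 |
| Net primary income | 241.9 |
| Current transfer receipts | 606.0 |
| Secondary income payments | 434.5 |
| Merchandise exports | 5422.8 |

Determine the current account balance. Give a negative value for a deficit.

3344.4

Goods balance = 5422.8 - 4662.4 = 760.4
Services balance = 3485.6 - 1315.0 = 2170.6
Trade balance (goods + services) = 760.4 + 2170.6 = 2931.0
Net primary income = 241.9
Net secondary income = 606.0 - 434.5 = 171.5
Current account = 2931.0 + 241.9 + 171.5 = 3344.4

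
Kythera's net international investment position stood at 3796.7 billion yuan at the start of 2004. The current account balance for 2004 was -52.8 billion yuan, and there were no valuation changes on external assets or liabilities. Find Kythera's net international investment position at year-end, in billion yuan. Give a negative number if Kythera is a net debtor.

With no valuation effects, change in NIIP = current account = -52.8
End-of-year NIIP = 3796.7 + (-52.8) = 3743.9

3743.9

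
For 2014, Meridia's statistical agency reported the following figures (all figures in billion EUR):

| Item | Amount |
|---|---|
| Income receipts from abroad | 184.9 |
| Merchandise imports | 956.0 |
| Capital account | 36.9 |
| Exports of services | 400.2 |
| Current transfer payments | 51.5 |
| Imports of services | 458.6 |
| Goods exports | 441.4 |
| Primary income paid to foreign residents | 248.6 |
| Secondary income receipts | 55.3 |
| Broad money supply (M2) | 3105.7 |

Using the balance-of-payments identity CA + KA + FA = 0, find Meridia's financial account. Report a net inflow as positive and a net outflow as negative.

596.0

Goods balance = 441.4 - 956.0 = -514.6
Services balance = 400.2 - 458.6 = -58.4
Trade balance (goods + services) = -514.6 + (-58.4) = -573.0
Net primary income = 184.9 - 248.6 = -63.7
Net secondary income = 55.3 - 51.5 = 3.8
Current account = -573.0 + (-63.7) + 3.8 = -632.9
Financial account = -(-632.9 + 36.9) = 596.0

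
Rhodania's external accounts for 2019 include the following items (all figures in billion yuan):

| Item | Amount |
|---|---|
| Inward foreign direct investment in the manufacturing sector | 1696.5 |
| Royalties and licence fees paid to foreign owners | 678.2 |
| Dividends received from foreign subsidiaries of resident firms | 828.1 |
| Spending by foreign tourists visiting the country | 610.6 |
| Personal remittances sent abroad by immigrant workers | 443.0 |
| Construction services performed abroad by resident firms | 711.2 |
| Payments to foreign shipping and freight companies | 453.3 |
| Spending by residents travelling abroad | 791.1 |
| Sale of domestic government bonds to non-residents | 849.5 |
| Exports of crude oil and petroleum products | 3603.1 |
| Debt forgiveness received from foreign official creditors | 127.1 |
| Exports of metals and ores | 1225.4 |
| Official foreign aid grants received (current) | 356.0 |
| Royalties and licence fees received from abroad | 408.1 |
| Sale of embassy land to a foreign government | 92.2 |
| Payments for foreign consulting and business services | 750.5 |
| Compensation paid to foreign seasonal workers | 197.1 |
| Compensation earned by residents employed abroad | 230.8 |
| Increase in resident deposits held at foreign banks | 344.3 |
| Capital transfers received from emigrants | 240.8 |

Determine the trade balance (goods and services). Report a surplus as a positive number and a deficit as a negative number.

Goods: 3603.1 + 1225.4 = 4828.5
Services: 408.1 + 610.6 - 678.2 - 750.5 + 711.2 - 453.3 - 791.1 = -943.2
Trade balance = 4828.5 + (-943.2) = 3885.3
(Excluded from the trade balance — financial account: inward foreign direct investment in the manufacturing sector 1696.5, sale of domestic government bonds to non-residents 849.5, increase in resident deposits held at foreign banks 344.3; primary income: dividends received from foreign subsidiaries of resident firms 828.1, compensation paid to foreign seasonal workers 197.1, compensation earned by residents employed abroad 230.8; secondary income: personal remittances sent abroad by immigrant workers 443.0, official foreign aid grants received (current) 356.0; capital account: debt forgiveness received from foreign official creditors 127.1, sale of embassy land to a foreign government 92.2, capital transfers received from emigrants 240.8.)

3885.3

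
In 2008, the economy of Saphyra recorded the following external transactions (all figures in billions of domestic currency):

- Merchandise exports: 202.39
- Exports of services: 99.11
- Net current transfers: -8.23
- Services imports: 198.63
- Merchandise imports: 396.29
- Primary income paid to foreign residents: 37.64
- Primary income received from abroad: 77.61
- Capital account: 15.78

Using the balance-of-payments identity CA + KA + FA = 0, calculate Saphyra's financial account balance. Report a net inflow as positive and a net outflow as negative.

245.90

Goods balance = 202.39 - 396.29 = -193.90
Services balance = 99.11 - 198.63 = -99.52
Trade balance (goods + services) = -193.90 + (-99.52) = -293.42
Net primary income = 77.61 - 37.64 = 39.97
Net secondary income = -8.23
Current account = -293.42 + 39.97 + (-8.23) = -261.68
Financial account = -(-261.68 + 15.78) = 245.90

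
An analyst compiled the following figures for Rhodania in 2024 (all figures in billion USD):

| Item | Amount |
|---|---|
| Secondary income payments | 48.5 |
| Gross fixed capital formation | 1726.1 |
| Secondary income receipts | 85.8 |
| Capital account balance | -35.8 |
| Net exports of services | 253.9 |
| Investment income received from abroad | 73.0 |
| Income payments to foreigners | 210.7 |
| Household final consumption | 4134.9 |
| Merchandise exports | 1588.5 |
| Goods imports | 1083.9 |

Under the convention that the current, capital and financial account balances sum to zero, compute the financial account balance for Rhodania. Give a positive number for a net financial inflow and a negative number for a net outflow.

-622.3

Goods balance = 1588.5 - 1083.9 = 504.6
Services balance = 253.9
Trade balance (goods + services) = 504.6 + 253.9 = 758.5
Net primary income = 73.0 - 210.7 = -137.7
Net secondary income = 85.8 - 48.5 = 37.3
Current account = 758.5 + (-137.7) + 37.3 = 658.1
Financial account = -(658.1 + (-35.8)) = -622.3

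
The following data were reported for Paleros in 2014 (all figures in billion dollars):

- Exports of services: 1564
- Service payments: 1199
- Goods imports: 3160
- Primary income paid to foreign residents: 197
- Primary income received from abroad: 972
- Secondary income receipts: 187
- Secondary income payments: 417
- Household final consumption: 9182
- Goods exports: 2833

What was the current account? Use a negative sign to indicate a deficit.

Goods balance = 2833 - 3160 = -327
Services balance = 1564 - 1199 = 365
Trade balance (goods + services) = -327 + 365 = 38
Net primary income = 972 - 197 = 775
Net secondary income = 187 - 417 = -230
Current account = 38 + 775 + (-230) = 583

583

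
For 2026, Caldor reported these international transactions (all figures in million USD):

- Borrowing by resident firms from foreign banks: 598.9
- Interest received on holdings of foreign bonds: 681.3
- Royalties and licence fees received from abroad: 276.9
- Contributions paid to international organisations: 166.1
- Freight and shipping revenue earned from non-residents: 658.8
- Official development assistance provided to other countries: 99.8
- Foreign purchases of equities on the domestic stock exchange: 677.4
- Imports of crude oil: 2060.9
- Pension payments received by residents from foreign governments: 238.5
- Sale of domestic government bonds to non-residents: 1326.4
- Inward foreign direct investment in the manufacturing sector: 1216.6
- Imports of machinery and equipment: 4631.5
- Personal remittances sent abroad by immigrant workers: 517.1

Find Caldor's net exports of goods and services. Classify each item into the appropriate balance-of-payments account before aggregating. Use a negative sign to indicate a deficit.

-5756.7

Goods: -4631.5 - 2060.9 = -6692.4
Services: 658.8 + 276.9 = 935.7
Trade balance = -6692.4 + 935.7 = -5756.7
(Excluded from the trade balance — financial account: borrowing by resident firms from foreign banks 598.9, foreign purchases of equities on the domestic stock exchange 677.4, sale of domestic government bonds to non-residents 1326.4, inward foreign direct investment in the manufacturing sector 1216.6; primary income: interest received on holdings of foreign bonds 681.3; secondary income: contributions paid to international organisations 166.1, official development assistance provided to other countries 99.8, pension payments received by residents from foreign governments 238.5, personal remittances sent abroad by immigrant workers 517.1.)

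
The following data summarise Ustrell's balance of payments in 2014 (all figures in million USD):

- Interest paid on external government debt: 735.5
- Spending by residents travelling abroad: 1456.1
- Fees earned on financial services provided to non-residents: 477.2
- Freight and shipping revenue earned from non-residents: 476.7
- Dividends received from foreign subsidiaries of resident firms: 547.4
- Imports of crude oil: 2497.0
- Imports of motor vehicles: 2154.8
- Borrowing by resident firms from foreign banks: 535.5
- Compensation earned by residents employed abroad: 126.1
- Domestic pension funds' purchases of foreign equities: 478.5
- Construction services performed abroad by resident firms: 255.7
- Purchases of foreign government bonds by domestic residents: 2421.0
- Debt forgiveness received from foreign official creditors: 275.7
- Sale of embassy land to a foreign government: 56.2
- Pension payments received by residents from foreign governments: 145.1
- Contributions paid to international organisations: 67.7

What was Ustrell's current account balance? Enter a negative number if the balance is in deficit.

Goods: -2154.8 - 2497.0 = -4651.8
Services: 255.7 + 476.7 - 1456.1 + 477.2 = -246.5
Primary income: 547.4 + 126.1 - 735.5 = -62.0
Secondary income: 145.1 - 67.7 = 77.4
Current account = (-4651.8) + (-246.5) + (-62.0) + 77.4 = -4882.9
(Excluded from the current account — financial account: borrowing by resident firms from foreign banks 535.5, domestic pension funds' purchases of foreign equities 478.5, purchases of foreign government bonds by domestic residents 2421.0; capital account: debt forgiveness received from foreign official creditors 275.7, sale of embassy land to a foreign government 56.2.)

-4882.9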